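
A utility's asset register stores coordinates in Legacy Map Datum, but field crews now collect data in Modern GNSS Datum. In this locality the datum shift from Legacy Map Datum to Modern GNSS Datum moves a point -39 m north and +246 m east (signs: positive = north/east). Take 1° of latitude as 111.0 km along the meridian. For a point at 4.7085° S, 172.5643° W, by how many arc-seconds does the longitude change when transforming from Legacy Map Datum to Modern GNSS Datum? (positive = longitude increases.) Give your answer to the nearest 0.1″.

At latitude -4.7085°, cos φ = 0.996625.
1° of longitude at this latitude = 111.0 × cos φ = 110.63 km, so Δλ = 246.0 / 110625.4 = 0.0022237° = 8.005″.

Δλ = 8.0″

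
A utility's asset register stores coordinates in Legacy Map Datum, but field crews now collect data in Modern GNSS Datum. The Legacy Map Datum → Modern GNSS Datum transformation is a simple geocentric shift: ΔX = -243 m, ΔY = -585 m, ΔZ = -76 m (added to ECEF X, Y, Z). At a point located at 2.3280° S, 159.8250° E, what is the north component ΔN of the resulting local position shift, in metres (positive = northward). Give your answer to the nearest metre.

ΔN = -75 m

At φ = -2.3280°, λ = 159.8250°: sin φ = -0.040620, cos φ = 0.999175, sin λ = 0.344889, cos λ = -0.938644.
ΔN = −sin φ cos λ·ΔX − sin φ sin λ·ΔY + cos φ·ΔZ = −(-0.040620)(-0.938644)(-243) − (-0.040620)(0.344889)(-585) + (0.999175)(-76) = -74.87 m.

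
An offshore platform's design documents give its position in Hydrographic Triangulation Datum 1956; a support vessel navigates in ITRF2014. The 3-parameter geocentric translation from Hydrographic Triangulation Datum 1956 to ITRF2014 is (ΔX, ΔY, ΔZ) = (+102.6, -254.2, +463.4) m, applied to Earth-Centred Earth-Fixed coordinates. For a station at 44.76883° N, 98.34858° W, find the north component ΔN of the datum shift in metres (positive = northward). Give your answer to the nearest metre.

ΔN = 162 m

The local north axis is (−sin φ cos λ, −sin φ sin λ, cos φ), giving ΔN = 10.491 − 177.123 + 328.993 = 162.36 m.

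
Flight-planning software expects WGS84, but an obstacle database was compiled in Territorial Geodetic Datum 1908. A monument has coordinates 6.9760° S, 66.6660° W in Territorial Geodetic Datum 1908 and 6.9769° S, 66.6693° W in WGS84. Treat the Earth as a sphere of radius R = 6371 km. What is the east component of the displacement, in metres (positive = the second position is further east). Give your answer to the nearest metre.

Δφ = -6.9769° − -6.9760° = -0.0009°; Δλ = -66.6693° − -66.6660° = -0.0033°.
1° along a meridian = πR/180 = 111195 m.
ΔN = Δφ × 111195 = -100.1 m; ΔE = Δλ × 111195 × cos(-6.9760°) = -0.0033 × 111195 × 0.992597 = -364.2 m.

ΔE = -364 m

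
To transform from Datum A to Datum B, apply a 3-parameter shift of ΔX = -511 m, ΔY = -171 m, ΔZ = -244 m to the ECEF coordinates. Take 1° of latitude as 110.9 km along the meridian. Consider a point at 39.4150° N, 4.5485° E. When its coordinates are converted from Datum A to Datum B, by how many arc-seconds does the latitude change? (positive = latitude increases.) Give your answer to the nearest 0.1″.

sin φ = 0.634933, cos φ = 0.772567, sin λ = 0.079303, cos λ = 0.996851.
North component: ΔN = −sin φ cos λ·ΔX − sin φ sin λ·ΔY + cos φ·ΔZ = −(0.634933)(0.996851)(-511) − (0.634933)(0.079303)(-171) + (0.772567)(-244) = 143.53 m.
1° of latitude spans 110900 m, so Δφ = 143.53 / 110900 × 3600 = 4.659″.

Δφ = 4.7″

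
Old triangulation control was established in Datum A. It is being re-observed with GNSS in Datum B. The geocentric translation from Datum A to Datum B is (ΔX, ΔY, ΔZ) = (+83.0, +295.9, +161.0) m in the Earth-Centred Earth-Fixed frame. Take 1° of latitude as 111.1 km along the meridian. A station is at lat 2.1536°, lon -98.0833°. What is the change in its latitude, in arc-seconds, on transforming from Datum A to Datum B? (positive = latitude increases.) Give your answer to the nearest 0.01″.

sin φ = 0.037579, cos φ = 0.999294, sin λ = -0.990065, cos λ = -0.140613.
North component: ΔN = −sin φ cos λ·ΔX − sin φ sin λ·ΔY + cos φ·ΔZ = −(0.037579)(-0.140613)(83.0) − (0.037579)(-0.990065)(295.9) + (0.999294)(161.0) = 172.33 m.
1° of latitude spans 111100 m, so Δφ = 172.33 / 111100 × 3600 = 5.584″.

Δφ = 5.58″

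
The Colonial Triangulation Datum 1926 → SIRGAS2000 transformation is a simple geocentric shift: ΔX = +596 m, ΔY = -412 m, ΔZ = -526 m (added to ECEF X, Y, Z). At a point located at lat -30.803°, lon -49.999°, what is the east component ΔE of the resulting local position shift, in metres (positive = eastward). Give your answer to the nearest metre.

At φ = -30.803°, λ = -49.999°: sin φ = -0.512088, cos φ = 0.858933, sin λ = -0.766033, cos λ = 0.642801.
ΔE = −sin λ·ΔX + cos λ·ΔY = −(-0.766033)·(596) + (0.642801)·(-412) = 191.72 m.

ΔE = 192 m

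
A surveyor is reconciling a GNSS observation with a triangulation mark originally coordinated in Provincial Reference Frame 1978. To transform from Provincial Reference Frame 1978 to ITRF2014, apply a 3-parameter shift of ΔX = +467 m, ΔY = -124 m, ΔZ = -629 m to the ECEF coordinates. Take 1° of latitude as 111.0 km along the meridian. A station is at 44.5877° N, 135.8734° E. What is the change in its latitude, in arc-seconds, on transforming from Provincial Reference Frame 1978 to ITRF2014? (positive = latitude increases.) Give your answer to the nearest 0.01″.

Δφ = -4.93″

sin φ = 0.702000, cos φ = 0.712177, sin λ = 0.696246, cos λ = -0.717803.
North component: ΔN = −sin φ cos λ·ΔX − sin φ sin λ·ΔY + cos φ·ΔZ = −(0.702000)(-0.717803)(467) − (0.702000)(0.696246)(-124) + (0.712177)(-629) = -152.03 m.
1° of latitude spans 111000 m, so Δφ = -152.03 / 111000 × 3600 = -4.931″.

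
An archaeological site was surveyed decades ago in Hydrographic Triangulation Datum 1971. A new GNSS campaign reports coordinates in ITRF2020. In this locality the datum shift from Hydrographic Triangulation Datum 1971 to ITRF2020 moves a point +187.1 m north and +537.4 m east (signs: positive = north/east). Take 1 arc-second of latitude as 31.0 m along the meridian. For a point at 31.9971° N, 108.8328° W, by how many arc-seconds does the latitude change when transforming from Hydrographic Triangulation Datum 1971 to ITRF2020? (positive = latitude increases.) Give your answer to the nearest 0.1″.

1″ of latitude = 31.00 m, so Δφ = 187.1 / 31.00 = 6.035″.

Δφ = 6.0″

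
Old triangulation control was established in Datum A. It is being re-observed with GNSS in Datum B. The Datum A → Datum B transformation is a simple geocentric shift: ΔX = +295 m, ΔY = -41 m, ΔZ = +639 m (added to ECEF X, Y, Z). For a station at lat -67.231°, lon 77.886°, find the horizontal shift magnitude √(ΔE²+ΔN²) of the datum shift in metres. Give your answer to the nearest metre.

At φ = -67.231°, λ = 77.886°: sin φ = -0.922073, cos φ = 0.387017, sin λ = 0.977732, cos λ = 0.209857.
ΔE = −sin λ·ΔX + cos λ·ΔY = −(0.977732)·(295) + (0.209857)·(-41) = -297.04 m.
ΔN = −sin φ cos λ·ΔX − sin φ sin λ·ΔY + cos φ·ΔZ = −(-0.922073)(0.209857)(295) − (-0.922073)(0.977732)(-41) + (0.387017)(639) = 267.42 m.
Horizontal magnitude = √(ΔE² + ΔN²) = √((-297.04)² + 267.42²) = 399.68 m.

400 m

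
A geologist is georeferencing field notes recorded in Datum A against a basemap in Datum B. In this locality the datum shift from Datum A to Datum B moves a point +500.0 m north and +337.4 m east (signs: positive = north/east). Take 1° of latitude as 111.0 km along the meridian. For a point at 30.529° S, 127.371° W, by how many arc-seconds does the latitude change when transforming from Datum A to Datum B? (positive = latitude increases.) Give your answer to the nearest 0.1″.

Δφ = 16.2″

1° of latitude = 111.0 km, so Δφ = 500.0 / 111000 = 0.0045045° = 16.216″.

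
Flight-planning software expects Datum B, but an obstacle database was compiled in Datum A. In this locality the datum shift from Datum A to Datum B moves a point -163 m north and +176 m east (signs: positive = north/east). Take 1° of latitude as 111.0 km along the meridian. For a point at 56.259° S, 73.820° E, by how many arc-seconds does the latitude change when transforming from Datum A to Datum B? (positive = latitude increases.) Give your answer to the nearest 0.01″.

Δφ = -5.29″

1° of latitude = 111.0 km, so Δφ = -163.0 / 111000 = -0.0014685° = -5.286″.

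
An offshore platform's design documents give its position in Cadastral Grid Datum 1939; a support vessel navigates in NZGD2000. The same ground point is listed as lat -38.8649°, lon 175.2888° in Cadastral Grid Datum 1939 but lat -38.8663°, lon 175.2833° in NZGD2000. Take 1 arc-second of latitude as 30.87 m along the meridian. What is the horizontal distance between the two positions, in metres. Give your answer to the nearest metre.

Δφ = -38.8663° − -38.8649° = -0.0014°; Δλ = 175.2833° − 175.2888° = -0.0055°.
1° of latitude = 3600 × 30.87 = 111132 m.
ΔN = Δφ × 111132 = -155.6 m; ΔE = Δλ × 111132 × cos(-38.8649°) = -0.0055 × 111132 × 0.778628 = -475.9 m.
Distance = √(ΔE² + ΔN²) = √((-475.9)² + (-155.6)²) = 500.7 m.

501 m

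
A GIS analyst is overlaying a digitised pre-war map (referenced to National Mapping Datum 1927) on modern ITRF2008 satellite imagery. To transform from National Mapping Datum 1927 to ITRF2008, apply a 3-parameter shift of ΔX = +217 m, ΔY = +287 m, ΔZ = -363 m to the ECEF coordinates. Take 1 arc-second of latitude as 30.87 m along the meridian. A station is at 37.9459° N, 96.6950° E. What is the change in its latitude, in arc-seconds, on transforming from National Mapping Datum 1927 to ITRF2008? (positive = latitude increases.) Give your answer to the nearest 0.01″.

sin φ = 0.614917, cos φ = 0.788592, sin λ = 0.993181, cos λ = -0.116584.
North component: ΔN = −sin φ cos λ·ΔX − sin φ sin λ·ΔY + cos φ·ΔZ = −(0.614917)(-0.116584)(217) − (0.614917)(0.993181)(287) + (0.788592)(-363) = -445.98 m.
1° of latitude spans 3600 × 30.87 = 111132 m, so Δφ = -445.98 / 111132 × 3600 = -14.447″.

Δφ = -14.45″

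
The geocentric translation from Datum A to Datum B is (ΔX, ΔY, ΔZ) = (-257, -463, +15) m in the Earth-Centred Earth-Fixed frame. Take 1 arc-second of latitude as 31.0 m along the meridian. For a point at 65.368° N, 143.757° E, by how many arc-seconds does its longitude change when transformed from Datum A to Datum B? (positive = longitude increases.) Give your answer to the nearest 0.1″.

Δλ = 40.7″

sin φ = 0.909003, cos φ = 0.416789, sin λ = 0.591211, cos λ = -0.806517.
East component: ΔE = −sin λ·ΔX + cos λ·ΔY = −(0.591211)(-257) + (-0.806517)(-463) = 525.36 m.
1° of latitude spans 3600 × 31.00 = 111600 m; at latitude φ, 1° of longitude spans that × cos φ = 46513.6 m, so Δλ = 525.36 / 46513.6 × 3600 = 40.661″.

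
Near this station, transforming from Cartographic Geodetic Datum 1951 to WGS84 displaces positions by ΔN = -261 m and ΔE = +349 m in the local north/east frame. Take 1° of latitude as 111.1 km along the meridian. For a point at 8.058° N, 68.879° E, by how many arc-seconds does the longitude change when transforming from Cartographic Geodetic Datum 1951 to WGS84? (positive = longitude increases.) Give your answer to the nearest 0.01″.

At latitude 8.058°, cos φ = 0.990127.
1° of longitude at this latitude = 111.1 × cos φ = 110.00 km, so Δλ = 349.0 / 110003.1 = 0.0031726° = 11.421″.

Δλ = 11.42″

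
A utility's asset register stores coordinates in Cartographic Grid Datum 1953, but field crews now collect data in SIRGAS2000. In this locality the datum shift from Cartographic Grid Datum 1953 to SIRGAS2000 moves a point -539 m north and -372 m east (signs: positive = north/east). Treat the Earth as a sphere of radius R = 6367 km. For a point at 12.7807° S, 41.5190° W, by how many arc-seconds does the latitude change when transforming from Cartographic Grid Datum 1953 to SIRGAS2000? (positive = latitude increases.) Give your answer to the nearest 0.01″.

On a sphere of radius R, 1 rad of latitude = R, so Δφ = ΔN / R = -539.0 / 6367000 = -8.4655e-05 rad = -17.461″.

Δφ = -17.46″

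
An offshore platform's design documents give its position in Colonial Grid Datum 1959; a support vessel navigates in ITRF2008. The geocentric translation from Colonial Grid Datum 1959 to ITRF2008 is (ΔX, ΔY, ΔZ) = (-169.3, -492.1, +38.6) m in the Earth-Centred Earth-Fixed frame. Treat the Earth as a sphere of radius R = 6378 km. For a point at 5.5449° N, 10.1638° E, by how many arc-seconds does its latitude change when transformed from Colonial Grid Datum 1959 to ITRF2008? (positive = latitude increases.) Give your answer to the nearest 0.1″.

Δφ = 2.0″

sin φ = 0.096626, cos φ = 0.995321, sin λ = 0.176463, cos λ = 0.984307.
North component: ΔN = −sin φ cos λ·ΔX − sin φ sin λ·ΔY + cos φ·ΔZ = −(0.096626)(0.984307)(-169.3) − (0.096626)(0.176463)(-492.1) + (0.995321)(38.6) = 62.91 m.
1° of latitude spans πR/180 = 111317 m, so Δφ = 62.91 / 111317 × 3600 = 2.035″.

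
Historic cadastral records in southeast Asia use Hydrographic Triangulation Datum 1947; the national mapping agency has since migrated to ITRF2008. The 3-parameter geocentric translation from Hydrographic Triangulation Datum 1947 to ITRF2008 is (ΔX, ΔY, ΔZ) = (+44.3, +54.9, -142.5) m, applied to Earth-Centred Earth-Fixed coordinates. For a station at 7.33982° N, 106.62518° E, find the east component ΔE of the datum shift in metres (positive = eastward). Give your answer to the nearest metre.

ΔE = -58 m

At φ = 7.33982°, λ = 106.62518°: sin φ = 0.127754, cos φ = 0.991806, sin λ = 0.958197, cos λ = -0.286109.
ΔE = −sin λ·ΔX + cos λ·ΔY = −(0.958197)·(44.3) + (-0.286109)·(54.9) = -58.16 m.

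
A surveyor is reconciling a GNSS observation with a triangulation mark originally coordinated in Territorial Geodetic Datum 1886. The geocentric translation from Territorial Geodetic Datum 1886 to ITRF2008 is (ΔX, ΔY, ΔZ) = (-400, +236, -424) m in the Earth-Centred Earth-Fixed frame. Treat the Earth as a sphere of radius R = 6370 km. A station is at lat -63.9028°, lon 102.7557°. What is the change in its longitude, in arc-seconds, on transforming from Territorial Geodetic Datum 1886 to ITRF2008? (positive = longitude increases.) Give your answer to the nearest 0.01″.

Δλ = 24.88″

sin φ = -0.898049, cos φ = 0.439895, sin λ = 0.975320, cos λ = -0.220794.
East component: ΔE = −sin λ·ΔX + cos λ·ΔY = −(0.975320)(-400) + (-0.220794)(236) = 338.02 m.
1° of latitude spans πR/180 = 111177 m; at latitude φ, 1° of longitude spans that × cos φ = 48906.4 m, so Δλ = 338.02 / 48906.4 × 3600 = 24.882″.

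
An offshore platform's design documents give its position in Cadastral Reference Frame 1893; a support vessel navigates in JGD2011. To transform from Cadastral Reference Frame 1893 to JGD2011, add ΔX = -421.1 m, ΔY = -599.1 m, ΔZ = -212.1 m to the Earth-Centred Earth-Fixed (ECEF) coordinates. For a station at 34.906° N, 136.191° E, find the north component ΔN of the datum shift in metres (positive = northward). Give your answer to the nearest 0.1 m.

ΔN = -110.5 m

The local north axis is (−sin φ cos λ, −sin φ sin λ, cos φ), giving ΔN = -173.894 + 237.322 − 173.942 = -110.51 m.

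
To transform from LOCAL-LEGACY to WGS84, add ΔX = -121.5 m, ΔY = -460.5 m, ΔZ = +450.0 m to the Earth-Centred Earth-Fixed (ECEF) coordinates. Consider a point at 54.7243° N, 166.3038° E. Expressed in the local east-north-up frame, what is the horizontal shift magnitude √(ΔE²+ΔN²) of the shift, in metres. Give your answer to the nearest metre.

The local east axis at (φ, λ) is (−sin λ, cos λ, 0), so ΔE = −sin(166.3038°)·(-121.5) + cos(166.3038°)·(-460.5) = 476.17 m.
The local north axis is (−sin φ cos λ, −sin φ sin λ, cos φ), giving ΔN = -96.370 + 89.014 + 259.880 = 252.52 m.
Horizontal magnitude = √(ΔE² + ΔN²) = √(476.17² + 252.52²) = 538.99 m.

539 m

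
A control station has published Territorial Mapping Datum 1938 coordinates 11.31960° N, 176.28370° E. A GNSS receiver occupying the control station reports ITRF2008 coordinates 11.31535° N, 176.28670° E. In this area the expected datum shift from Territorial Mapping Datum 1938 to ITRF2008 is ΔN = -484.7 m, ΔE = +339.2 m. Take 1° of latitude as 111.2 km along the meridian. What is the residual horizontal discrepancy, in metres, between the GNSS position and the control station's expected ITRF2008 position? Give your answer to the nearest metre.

Observed coordinate differences: Δφ = -0.00425°, Δλ = +0.00300°.
Converting to metres (1° lat = 111200 m, cos φ = 0.980548): observed ΔN = -472.6 m, observed ΔE = 327.1 m.
Subtracting the expected shift leaves a residual of -472.6 − (-484.7) = 12.1 m north and 327.1 − (339.2) = -12.1 m east.
Residual distance = √(12.1² + (-12.1)²) = 17.1 m.

17 m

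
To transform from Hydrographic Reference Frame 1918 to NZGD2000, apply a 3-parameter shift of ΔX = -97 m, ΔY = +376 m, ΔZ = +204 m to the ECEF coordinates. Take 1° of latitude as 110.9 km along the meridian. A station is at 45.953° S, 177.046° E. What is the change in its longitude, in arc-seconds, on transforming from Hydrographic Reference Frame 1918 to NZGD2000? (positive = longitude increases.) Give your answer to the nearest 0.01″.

Δλ = -17.30″

sin φ = -0.718770, cos φ = 0.695248, sin λ = 0.051534, cos λ = -0.998671.
East component: ΔE = −sin λ·ΔX + cos λ·ΔY = −(0.051534)(-97) + (-0.998671)(376) = -370.50 m.
1° of latitude spans 110900 m; at latitude φ, 1° of longitude spans that × cos φ = 77103.0 m, so Δλ = -370.50 / 77103.0 × 3600 = -17.299″.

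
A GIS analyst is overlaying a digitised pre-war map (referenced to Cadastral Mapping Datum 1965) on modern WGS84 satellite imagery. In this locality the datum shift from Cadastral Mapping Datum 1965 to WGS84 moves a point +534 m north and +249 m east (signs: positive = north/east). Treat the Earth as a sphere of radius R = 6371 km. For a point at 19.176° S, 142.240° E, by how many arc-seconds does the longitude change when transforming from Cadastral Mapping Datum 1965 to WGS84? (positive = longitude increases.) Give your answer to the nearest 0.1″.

At latitude -19.176°, cos φ = 0.944514.
One radian of longitude at latitude φ spans R cos φ, so Δλ = ΔE / (R cos φ) = 249.0 / (6371000 × 0.944514) = 4.1379e-05 rad = 8.535″.

Δλ = 8.5″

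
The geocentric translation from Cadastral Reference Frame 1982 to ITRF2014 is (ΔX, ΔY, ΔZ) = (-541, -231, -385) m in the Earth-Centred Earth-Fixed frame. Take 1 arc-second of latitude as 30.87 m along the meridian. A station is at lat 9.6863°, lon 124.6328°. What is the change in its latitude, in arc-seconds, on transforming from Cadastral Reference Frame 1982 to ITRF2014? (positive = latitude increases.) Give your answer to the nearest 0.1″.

Δφ = -12.9″

sin φ = 0.168254, cos φ = 0.985744, sin λ = 0.822811, cos λ = -0.568315.
North component: ΔN = −sin φ cos λ·ΔX − sin φ sin λ·ΔY + cos φ·ΔZ = −(0.168254)(-0.568315)(-541) − (0.168254)(0.822811)(-231) + (0.985744)(-385) = -399.26 m.
1° of latitude spans 3600 × 30.87 = 111132 m, so Δφ = -399.26 / 111132 × 3600 = -12.934″.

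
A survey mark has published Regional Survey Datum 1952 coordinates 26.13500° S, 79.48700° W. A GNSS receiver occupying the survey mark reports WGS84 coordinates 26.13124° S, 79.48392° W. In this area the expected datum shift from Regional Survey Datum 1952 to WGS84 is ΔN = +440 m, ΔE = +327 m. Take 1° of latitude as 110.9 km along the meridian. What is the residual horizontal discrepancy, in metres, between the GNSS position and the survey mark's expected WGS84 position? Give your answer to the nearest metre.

Observed coordinate differences: Δφ = +0.00376°, Δλ = +0.00308°.
Converting to metres (1° lat = 110900 m, cos φ = 0.897759): observed ΔN = 417.0 m, observed ΔE = 306.6 m.
Subtracting the expected shift leaves a residual of 417.0 − (440) = -23.0 m north and 306.6 − (327) = -20.4 m east.
Residual distance = √((-23.0)² + (-20.4)²) = 30.7 m.

31 m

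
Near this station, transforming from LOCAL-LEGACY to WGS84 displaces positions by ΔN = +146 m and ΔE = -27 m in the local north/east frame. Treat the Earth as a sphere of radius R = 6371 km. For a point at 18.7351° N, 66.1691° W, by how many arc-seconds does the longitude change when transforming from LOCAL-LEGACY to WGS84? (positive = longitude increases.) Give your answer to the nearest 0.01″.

Δλ = -0.92″

At latitude 18.7351°, cos φ = 0.947014.
One radian of longitude at latitude φ spans R cos φ, so Δλ = ΔE / (R cos φ) = -27.0 / (6371000 × 0.947014) = -4.4751e-06 rad = -0.923″.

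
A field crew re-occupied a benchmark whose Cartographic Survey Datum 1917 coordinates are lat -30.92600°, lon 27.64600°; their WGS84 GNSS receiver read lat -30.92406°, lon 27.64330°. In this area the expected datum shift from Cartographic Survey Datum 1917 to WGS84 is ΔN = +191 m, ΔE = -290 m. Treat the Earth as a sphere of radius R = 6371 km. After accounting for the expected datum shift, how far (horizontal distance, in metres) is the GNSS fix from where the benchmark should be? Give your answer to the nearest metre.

41 m

Observed coordinate differences: Δφ = +0.00194°, Δλ = -0.00270°.
Converting to metres (1° lat = 111195 m, cos φ = 0.857832): observed ΔN = 215.7 m, observed ΔE = -257.5 m.
Subtracting the expected shift leaves a residual of 215.7 − (191) = 24.7 m north and -257.5 − (-290) = 32.5 m east.
Residual distance = √(24.7² + 32.5²) = 40.8 m.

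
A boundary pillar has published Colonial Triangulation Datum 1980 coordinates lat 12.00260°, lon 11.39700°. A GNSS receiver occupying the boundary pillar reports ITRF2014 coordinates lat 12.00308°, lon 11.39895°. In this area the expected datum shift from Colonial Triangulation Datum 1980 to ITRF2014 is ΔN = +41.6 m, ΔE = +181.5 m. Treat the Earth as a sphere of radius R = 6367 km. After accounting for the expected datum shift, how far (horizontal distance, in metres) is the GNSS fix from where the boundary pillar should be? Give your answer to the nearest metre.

33 m

Observed coordinate differences: Δφ = +0.00048°, Δλ = +0.00195°.
Converting to metres (1° lat = 111125 m, cos φ = 0.978138): observed ΔN = 53.3 m, observed ΔE = 212.0 m.
Subtracting the expected shift leaves a residual of 53.3 − (41.6) = 11.7 m north and 212.0 − (181.5) = 30.5 m east.
Residual distance = √(11.7² + 30.5²) = 32.6 m.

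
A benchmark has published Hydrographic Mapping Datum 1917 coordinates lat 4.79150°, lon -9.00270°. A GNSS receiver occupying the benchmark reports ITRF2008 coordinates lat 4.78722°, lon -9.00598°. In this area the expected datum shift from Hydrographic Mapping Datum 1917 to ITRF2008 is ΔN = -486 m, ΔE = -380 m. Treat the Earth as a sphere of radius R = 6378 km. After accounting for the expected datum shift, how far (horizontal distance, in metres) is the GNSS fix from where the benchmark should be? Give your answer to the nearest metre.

19 m

Observed coordinate differences: Δφ = -0.00428°, Δλ = -0.00328°.
Converting to metres (1° lat = 111317 m, cos φ = 0.996505): observed ΔN = -476.4 m, observed ΔE = -363.8 m.
Subtracting the expected shift leaves a residual of -476.4 − (-486) = 9.6 m north and -363.8 − (-380) = 16.2 m east.
Residual distance = √(9.6² + 16.2²) = 18.8 m.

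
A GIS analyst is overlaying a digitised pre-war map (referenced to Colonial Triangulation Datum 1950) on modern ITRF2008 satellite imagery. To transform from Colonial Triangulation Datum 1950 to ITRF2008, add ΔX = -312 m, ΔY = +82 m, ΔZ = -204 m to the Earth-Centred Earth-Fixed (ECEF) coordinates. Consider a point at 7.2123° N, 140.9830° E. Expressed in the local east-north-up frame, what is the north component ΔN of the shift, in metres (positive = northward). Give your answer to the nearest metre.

ΔN = -239 m

At φ = 7.2123°, λ = 140.9830°: sin φ = 0.125546, cos φ = 0.992088, sin λ = 0.629551, cos λ = -0.776959.
ΔN = −sin φ cos λ·ΔX − sin φ sin λ·ΔY + cos φ·ΔZ = −(0.125546)(-0.776959)(-312) − (0.125546)(0.629551)(82) + (0.992088)(-204) = -239.30 m.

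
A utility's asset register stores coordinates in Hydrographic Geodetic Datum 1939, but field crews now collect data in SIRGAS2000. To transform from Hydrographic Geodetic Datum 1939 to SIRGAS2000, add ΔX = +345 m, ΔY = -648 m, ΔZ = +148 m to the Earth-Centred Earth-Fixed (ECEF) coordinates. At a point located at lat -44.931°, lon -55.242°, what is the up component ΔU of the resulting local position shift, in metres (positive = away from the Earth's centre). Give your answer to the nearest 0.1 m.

At φ = -44.931°, λ = -55.242°: sin φ = -0.706255, cos φ = 0.707958, sin λ = -0.821567, cos λ = 0.570111.
ΔU = cos φ cos λ·ΔX + cos φ sin λ·ΔY + sin φ·ΔZ = (0.707958)(0.570111)(345) + (0.707958)(-0.821567)(-648) + (-0.706255)(148) = 411.62 m.

ΔU = 411.6 m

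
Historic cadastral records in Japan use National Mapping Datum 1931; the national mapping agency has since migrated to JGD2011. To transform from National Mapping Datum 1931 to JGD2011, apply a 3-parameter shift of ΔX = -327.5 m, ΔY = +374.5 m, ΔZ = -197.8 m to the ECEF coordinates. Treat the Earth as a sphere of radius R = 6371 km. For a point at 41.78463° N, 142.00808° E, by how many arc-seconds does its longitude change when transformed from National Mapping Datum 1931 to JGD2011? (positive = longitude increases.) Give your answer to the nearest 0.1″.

Δλ = -4.1″

sin φ = 0.666332, cos φ = 0.745655, sin λ = 0.615550, cos λ = -0.788098.
East component: ΔE = −sin λ·ΔX + cos λ·ΔY = −(0.615550)(-327.5) + (-0.788098)(374.5) = -93.55 m.
1° of latitude spans πR/180 = 111195 m; at latitude φ, 1° of longitude spans that × cos φ = 82913.0 m, so Δλ = -93.55 / 82913.0 × 3600 = -4.062″.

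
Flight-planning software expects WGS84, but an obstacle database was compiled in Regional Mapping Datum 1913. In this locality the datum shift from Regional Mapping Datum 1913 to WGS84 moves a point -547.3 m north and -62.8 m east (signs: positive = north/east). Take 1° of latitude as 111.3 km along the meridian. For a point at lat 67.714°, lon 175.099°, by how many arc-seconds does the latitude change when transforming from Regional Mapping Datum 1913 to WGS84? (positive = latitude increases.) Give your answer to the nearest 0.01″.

Δφ = -17.70″

1° of latitude = 111.3 km, so Δφ = -547.3 / 111300 = -0.0049173° = -17.702″.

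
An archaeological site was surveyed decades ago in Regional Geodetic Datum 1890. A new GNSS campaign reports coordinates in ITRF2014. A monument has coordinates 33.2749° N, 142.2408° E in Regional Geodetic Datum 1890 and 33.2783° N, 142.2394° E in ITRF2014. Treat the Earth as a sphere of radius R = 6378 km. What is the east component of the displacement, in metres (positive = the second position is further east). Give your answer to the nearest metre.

ΔE = -130 m

Δφ = 33.2783° − 33.2749° = +0.0034°; Δλ = 142.2394° − 142.2408° = -0.0014°.
1° along a meridian = πR/180 = 111317 m.
ΔN = Δφ × 111317 = 378.5 m; ΔE = Δλ × 111317 × cos(33.2749°) = -0.0014 × 111317 × 0.836048 = -130.3 m.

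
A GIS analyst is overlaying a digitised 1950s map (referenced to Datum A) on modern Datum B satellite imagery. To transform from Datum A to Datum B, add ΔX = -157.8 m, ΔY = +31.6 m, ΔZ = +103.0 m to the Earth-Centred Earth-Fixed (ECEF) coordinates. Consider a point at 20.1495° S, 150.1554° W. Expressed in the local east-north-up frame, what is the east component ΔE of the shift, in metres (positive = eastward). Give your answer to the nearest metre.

At φ = -20.1495°, λ = -150.1554°: sin φ = -0.344471, cos φ = 0.938797, sin λ = -0.497649, cos λ = -0.867378.
ΔE = −sin λ·ΔX + cos λ·ΔY = −(-0.497649)·(-157.8) + (-0.867378)·(31.6) = -105.94 m.

ΔE = -106 m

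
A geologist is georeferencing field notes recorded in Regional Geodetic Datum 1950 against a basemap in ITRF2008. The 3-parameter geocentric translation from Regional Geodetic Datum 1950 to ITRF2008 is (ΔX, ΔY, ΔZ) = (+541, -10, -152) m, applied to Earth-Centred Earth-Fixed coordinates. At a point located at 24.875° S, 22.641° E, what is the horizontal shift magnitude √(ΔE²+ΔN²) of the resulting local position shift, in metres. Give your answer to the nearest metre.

At φ = -24.875°, λ = 22.641°: sin φ = -0.420640, cos φ = 0.907228, sin λ = 0.384956, cos λ = 0.922935.
ΔE = −sin λ·ΔX + cos λ·ΔY = −(0.384956)·(541) + (0.922935)·(-10) = -217.49 m.
ΔN = −sin φ cos λ·ΔX − sin φ sin λ·ΔY + cos φ·ΔZ = −(-0.420640)(0.922935)(541) − (-0.420640)(0.384956)(-10) + (0.907228)(-152) = 70.51 m.
Horizontal magnitude = √(ΔE² + ΔN²) = √((-217.49)² + 70.51²) = 228.63 m.

229 m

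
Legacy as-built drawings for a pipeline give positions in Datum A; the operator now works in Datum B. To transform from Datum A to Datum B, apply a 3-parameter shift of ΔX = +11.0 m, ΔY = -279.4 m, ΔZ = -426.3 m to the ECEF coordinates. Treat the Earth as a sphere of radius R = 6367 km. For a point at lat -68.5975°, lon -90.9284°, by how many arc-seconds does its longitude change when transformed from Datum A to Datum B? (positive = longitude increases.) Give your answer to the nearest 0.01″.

Δλ = 1.38″

sin φ = -0.931040, cos φ = 0.364917, sin λ = -0.999869, cos λ = -0.016203.
East component: ΔE = −sin λ·ΔX + cos λ·ΔY = −(-0.999869)(11.0) + (-0.016203)(-279.4) = 15.53 m.
1° of latitude spans πR/180 = 111125 m; at latitude φ, 1° of longitude spans that × cos φ = 40551.5 m, so Δλ = 15.53 / 40551.5 × 3600 = 1.378″.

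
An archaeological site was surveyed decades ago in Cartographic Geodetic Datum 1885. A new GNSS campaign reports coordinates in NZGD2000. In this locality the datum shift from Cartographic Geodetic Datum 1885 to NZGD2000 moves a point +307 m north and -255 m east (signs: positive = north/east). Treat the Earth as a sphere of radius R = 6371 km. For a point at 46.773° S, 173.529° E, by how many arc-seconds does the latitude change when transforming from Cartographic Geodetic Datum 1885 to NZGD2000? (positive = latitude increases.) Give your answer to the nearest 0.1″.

On a sphere of radius R, 1 rad of latitude = R, so Δφ = ΔN / R = 307.0 / 6371000 = 4.8187e-05 rad = 9.939″.

Δφ = 9.9″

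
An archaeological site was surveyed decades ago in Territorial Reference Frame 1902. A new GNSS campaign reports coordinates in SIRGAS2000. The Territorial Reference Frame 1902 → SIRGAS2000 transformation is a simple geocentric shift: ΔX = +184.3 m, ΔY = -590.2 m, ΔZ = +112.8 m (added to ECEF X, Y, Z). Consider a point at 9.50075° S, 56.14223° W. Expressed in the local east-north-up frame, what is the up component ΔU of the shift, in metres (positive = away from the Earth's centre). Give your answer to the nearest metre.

ΔU = 566 m

At φ = -9.50075°, λ = -56.14223°: sin φ = -0.165061, cos φ = 0.986283, sin λ = -0.830423, cos λ = 0.557133.
ΔU = cos φ cos λ·ΔX + cos φ sin λ·ΔY + sin φ·ΔZ = (0.986283)(0.557133)(184.3) + (0.986283)(-0.830423)(-590.2) + (-0.165061)(112.8) = 566.05 m.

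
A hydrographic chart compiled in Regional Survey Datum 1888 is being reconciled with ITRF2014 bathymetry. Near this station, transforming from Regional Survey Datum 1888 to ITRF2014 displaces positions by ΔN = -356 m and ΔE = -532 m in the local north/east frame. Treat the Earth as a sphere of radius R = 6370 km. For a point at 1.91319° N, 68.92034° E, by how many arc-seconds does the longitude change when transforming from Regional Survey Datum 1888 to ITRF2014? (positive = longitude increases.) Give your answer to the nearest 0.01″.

Δλ = -17.24″

At latitude 1.91319°, cos φ = 0.999443.
One radian of longitude at latitude φ spans R cos φ, so Δλ = ΔE / (R cos φ) = -532.0 / (6370000 × 0.999443) = -8.3563e-05 rad = -17.236″.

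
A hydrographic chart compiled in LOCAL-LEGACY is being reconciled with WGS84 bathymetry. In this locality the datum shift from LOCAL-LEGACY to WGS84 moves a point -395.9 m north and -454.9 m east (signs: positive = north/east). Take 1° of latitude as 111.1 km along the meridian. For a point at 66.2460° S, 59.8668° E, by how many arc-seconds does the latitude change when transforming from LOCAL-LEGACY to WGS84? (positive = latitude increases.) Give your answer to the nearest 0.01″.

1° of latitude = 111.1 km, so Δφ = -395.9 / 111100 = -0.0035635° = -12.828″.

Δφ = -12.83″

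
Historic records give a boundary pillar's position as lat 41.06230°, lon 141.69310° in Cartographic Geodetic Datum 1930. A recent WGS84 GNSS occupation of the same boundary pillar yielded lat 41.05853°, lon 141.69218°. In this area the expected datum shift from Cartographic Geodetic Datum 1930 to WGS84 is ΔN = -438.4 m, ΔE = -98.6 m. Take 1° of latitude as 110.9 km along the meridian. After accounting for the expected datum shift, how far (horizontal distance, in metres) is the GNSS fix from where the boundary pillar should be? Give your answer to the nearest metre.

30 m

Observed coordinate differences: Δφ = -0.00377°, Δλ = -0.00092°.
Converting to metres (1° lat = 110900 m, cos φ = 0.753996): observed ΔN = -418.1 m, observed ΔE = -76.9 m.
Subtracting the expected shift leaves a residual of -418.1 − (-438.4) = 20.3 m north and -76.9 − (-98.6) = 21.7 m east.
Residual distance = √(20.3² + 21.7²) = 29.7 m.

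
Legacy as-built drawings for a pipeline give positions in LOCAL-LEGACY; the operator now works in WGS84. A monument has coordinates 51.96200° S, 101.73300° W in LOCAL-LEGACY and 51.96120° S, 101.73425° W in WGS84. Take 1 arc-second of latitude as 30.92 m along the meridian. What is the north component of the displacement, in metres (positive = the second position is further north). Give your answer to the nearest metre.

ΔN = 89 m

Δφ = -51.96120° − -51.96200° = +0.00080°; Δλ = -101.73425° − -101.73300° = -0.00125°.
1° of latitude = 3600 × 30.92 = 111312 m.
ΔN = Δφ × 111312 = 89.0 m; ΔE = Δλ × 111312 × cos(-51.96200°) = -0.00125 × 111312 × 0.616184 = -85.7 m.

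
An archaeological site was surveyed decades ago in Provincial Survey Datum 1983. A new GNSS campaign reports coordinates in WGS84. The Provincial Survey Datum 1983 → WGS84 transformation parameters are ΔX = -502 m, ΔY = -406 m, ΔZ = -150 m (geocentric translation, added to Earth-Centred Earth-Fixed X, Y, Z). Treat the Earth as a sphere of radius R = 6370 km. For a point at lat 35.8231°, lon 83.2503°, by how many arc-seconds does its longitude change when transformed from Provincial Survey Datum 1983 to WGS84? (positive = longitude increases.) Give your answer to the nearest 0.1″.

sin φ = 0.585285, cos φ = 0.810828, sin λ = 0.993069, cos λ = 0.117532.
East component: ΔE = −sin λ·ΔX + cos λ·ΔY = −(0.993069)(-502) + (0.117532)(-406) = 450.80 m.
1° of latitude spans πR/180 = 111177 m; at latitude φ, 1° of longitude spans that × cos φ = 90145.8 m, so Δλ = 450.80 / 90145.8 × 3600 = 18.003″.

Δλ = 18.0″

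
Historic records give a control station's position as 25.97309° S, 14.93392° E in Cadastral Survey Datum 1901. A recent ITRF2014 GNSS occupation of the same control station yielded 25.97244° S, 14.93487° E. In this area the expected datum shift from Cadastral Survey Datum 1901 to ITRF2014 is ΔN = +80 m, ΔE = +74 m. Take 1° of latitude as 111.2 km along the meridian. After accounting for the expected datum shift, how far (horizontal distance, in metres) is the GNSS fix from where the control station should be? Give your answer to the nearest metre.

22 m

Observed coordinate differences: Δφ = +0.00065°, Δλ = +0.00095°.
Converting to metres (1° lat = 111200 m, cos φ = 0.899000): observed ΔN = 72.3 m, observed ΔE = 95.0 m.
Subtracting the expected shift leaves a residual of 72.3 − (80) = -7.7 m north and 95.0 − (74) = 21.0 m east.
Residual distance = √((-7.7)² + 21.0²) = 22.3 m.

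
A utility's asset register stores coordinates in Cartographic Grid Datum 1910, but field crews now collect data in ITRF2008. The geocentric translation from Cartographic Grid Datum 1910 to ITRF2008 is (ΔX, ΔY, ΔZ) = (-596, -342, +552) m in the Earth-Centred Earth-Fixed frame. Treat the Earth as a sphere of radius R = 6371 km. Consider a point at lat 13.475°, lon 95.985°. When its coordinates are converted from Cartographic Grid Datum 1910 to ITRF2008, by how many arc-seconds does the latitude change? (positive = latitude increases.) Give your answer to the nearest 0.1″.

Δφ = 19.5″

sin φ = 0.233021, cos φ = 0.972472, sin λ = 0.994549, cos λ = -0.104268.
North component: ΔN = −sin φ cos λ·ΔX − sin φ sin λ·ΔY + cos φ·ΔZ = −(0.233021)(-0.104268)(-596) − (0.233021)(0.994549)(-342) + (0.972472)(552) = 601.58 m.
1° of latitude spans πR/180 = 111195 m, so Δφ = 601.58 / 111195 × 3600 = 19.477″.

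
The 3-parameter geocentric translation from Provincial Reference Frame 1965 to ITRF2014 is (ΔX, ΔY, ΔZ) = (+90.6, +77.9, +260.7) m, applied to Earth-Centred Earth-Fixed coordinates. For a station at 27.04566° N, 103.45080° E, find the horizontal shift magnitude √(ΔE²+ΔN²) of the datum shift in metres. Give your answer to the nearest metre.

At φ = 27.04566°, λ = 103.45080°: sin φ = 0.454700, cos φ = 0.890644, sin λ = 0.972570, cos λ = -0.232610.
ΔE = −sin λ·ΔX + cos λ·ΔY = −(0.972570)·(90.6) + (-0.232610)·(77.9) = -106.24 m.
ΔN = −sin φ cos λ·ΔX − sin φ sin λ·ΔY + cos φ·ΔZ = −(0.454700)(-0.232610)(90.6) − (0.454700)(0.972570)(77.9) + (0.890644)(260.7) = 207.32 m.
Horizontal magnitude = √(ΔE² + ΔN²) = √((-106.24)² + 207.32²) = 232.96 m.

233 m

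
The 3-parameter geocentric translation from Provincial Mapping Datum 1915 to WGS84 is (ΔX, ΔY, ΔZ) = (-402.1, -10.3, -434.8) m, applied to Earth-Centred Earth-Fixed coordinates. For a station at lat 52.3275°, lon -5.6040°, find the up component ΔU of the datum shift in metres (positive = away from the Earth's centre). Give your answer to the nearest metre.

At φ = 52.3275°, λ = -5.6040°: sin φ = 0.791517, cos φ = 0.611147, sin λ = -0.097652, cos λ = 0.995221.
ΔU = cos φ cos λ·ΔX + cos φ sin λ·ΔY + sin φ·ΔZ = (0.611147)(0.995221)(-402.1) + (0.611147)(-0.097652)(-10.3) + (0.791517)(-434.8) = -588.10 m.

ΔU = -588 m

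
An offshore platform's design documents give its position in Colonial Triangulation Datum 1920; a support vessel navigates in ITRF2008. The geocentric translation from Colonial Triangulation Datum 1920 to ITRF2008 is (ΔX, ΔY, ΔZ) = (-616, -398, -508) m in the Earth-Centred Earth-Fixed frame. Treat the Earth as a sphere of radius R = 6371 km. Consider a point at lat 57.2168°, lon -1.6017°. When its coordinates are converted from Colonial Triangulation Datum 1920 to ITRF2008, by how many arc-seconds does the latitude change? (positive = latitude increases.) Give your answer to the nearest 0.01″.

sin φ = 0.840725, cos φ = 0.541462, sin λ = -0.027951, cos λ = 0.999609.
North component: ΔN = −sin φ cos λ·ΔX − sin φ sin λ·ΔY + cos φ·ΔZ = −(0.840725)(0.999609)(-616) − (0.840725)(-0.027951)(-398) + (0.541462)(-508) = 233.27 m.
1° of latitude spans πR/180 = 111195 m, so Δφ = 233.27 / 111195 × 3600 = 7.552″.

Δφ = 7.55″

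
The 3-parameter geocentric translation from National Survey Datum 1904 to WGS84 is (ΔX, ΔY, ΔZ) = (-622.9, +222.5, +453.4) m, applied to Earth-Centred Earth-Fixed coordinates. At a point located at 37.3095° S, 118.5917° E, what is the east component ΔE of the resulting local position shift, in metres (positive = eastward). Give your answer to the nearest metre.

ΔE = 440 m

At φ = -37.3095°, λ = 118.5917°: sin φ = -0.606120, cos φ = 0.795373, sin λ = 0.878052, cos λ = -0.478565.
ΔE = −sin λ·ΔX + cos λ·ΔY = −(0.878052)·(-622.9) + (-0.478565)·(222.5) = 440.46 m.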